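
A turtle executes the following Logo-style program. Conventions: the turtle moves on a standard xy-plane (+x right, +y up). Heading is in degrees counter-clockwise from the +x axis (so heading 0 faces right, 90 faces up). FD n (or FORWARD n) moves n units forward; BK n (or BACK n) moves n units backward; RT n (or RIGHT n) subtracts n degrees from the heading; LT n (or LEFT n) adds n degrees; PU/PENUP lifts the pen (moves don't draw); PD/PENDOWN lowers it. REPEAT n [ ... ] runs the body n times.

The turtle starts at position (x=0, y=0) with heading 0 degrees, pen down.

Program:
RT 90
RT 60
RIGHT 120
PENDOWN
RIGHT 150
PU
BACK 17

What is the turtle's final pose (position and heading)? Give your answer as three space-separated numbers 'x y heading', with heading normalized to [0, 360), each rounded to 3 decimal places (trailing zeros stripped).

Answer: -8.5 14.722 300

Derivation:
Executing turtle program step by step:
Start: pos=(0,0), heading=0, pen down
RT 90: heading 0 -> 270
RT 60: heading 270 -> 210
RT 120: heading 210 -> 90
PD: pen down
RT 150: heading 90 -> 300
PU: pen up
BK 17: (0,0) -> (-8.5,14.722) [heading=300, move]
Final: pos=(-8.5,14.722), heading=300, 0 segment(s) drawn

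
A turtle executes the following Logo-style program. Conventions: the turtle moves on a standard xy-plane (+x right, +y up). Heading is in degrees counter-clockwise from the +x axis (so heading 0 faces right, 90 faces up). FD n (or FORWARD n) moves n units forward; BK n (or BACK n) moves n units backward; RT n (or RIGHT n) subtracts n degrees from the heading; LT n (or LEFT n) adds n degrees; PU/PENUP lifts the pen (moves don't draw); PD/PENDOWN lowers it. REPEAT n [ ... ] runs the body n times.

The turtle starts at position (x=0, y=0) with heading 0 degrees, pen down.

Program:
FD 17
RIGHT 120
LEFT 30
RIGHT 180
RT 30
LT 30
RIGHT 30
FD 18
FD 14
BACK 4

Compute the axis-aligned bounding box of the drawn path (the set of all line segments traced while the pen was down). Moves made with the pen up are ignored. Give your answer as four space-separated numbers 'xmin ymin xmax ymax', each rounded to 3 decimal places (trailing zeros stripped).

Answer: 0 0 33 27.713

Derivation:
Executing turtle program step by step:
Start: pos=(0,0), heading=0, pen down
FD 17: (0,0) -> (17,0) [heading=0, draw]
RT 120: heading 0 -> 240
LT 30: heading 240 -> 270
RT 180: heading 270 -> 90
RT 30: heading 90 -> 60
LT 30: heading 60 -> 90
RT 30: heading 90 -> 60
FD 18: (17,0) -> (26,15.588) [heading=60, draw]
FD 14: (26,15.588) -> (33,27.713) [heading=60, draw]
BK 4: (33,27.713) -> (31,24.249) [heading=60, draw]
Final: pos=(31,24.249), heading=60, 4 segment(s) drawn

Segment endpoints: x in {0, 17, 26, 31, 33}, y in {0, 15.588, 24.249, 27.713}
xmin=0, ymin=0, xmax=33, ymax=27.713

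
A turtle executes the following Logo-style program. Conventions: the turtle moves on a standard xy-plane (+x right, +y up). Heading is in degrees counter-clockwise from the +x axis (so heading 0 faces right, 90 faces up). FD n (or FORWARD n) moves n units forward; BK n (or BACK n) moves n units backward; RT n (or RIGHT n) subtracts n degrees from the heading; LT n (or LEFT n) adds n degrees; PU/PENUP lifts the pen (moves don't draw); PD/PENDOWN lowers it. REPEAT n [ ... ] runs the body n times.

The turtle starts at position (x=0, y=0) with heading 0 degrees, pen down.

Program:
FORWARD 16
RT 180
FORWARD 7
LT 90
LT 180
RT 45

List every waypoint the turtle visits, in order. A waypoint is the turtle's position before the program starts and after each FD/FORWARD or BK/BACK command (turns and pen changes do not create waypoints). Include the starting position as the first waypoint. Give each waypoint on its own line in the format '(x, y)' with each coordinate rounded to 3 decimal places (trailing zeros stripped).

Answer: (0, 0)
(16, 0)
(9, 0)

Derivation:
Executing turtle program step by step:
Start: pos=(0,0), heading=0, pen down
FD 16: (0,0) -> (16,0) [heading=0, draw]
RT 180: heading 0 -> 180
FD 7: (16,0) -> (9,0) [heading=180, draw]
LT 90: heading 180 -> 270
LT 180: heading 270 -> 90
RT 45: heading 90 -> 45
Final: pos=(9,0), heading=45, 2 segment(s) drawn
Waypoints (3 total):
(0, 0)
(16, 0)
(9, 0)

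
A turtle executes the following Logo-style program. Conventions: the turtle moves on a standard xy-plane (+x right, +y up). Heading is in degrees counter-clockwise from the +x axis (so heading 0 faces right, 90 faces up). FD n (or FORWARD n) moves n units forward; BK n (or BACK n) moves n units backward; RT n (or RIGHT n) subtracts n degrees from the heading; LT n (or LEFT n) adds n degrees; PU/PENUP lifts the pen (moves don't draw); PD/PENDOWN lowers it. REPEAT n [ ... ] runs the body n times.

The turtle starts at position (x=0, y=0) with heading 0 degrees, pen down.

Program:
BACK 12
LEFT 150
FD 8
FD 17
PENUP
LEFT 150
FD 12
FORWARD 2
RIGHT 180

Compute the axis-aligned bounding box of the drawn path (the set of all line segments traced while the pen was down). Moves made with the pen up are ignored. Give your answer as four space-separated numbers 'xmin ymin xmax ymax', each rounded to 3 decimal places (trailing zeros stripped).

Answer: -33.651 0 0 12.5

Derivation:
Executing turtle program step by step:
Start: pos=(0,0), heading=0, pen down
BK 12: (0,0) -> (-12,0) [heading=0, draw]
LT 150: heading 0 -> 150
FD 8: (-12,0) -> (-18.928,4) [heading=150, draw]
FD 17: (-18.928,4) -> (-33.651,12.5) [heading=150, draw]
PU: pen up
LT 150: heading 150 -> 300
FD 12: (-33.651,12.5) -> (-27.651,2.108) [heading=300, move]
FD 2: (-27.651,2.108) -> (-26.651,0.376) [heading=300, move]
RT 180: heading 300 -> 120
Final: pos=(-26.651,0.376), heading=120, 3 segment(s) drawn

Segment endpoints: x in {-33.651, -18.928, -12, 0}, y in {0, 4, 12.5}
xmin=-33.651, ymin=0, xmax=0, ymax=12.5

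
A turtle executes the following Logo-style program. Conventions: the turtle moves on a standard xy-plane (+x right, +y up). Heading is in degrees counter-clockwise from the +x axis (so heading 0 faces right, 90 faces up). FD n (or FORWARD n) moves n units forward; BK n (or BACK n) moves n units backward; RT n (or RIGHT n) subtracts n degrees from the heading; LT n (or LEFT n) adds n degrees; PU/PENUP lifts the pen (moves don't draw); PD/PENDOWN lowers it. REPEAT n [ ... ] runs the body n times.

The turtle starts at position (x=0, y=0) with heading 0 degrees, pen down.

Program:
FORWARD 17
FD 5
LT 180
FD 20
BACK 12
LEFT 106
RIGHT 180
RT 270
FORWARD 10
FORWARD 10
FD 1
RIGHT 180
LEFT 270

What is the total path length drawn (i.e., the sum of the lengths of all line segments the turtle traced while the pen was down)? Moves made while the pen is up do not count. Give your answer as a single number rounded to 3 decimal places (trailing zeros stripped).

Executing turtle program step by step:
Start: pos=(0,0), heading=0, pen down
FD 17: (0,0) -> (17,0) [heading=0, draw]
FD 5: (17,0) -> (22,0) [heading=0, draw]
LT 180: heading 0 -> 180
FD 20: (22,0) -> (2,0) [heading=180, draw]
BK 12: (2,0) -> (14,0) [heading=180, draw]
LT 106: heading 180 -> 286
RT 180: heading 286 -> 106
RT 270: heading 106 -> 196
FD 10: (14,0) -> (4.387,-2.756) [heading=196, draw]
FD 10: (4.387,-2.756) -> (-5.225,-5.513) [heading=196, draw]
FD 1: (-5.225,-5.513) -> (-6.186,-5.788) [heading=196, draw]
RT 180: heading 196 -> 16
LT 270: heading 16 -> 286
Final: pos=(-6.186,-5.788), heading=286, 7 segment(s) drawn

Segment lengths:
  seg 1: (0,0) -> (17,0), length = 17
  seg 2: (17,0) -> (22,0), length = 5
  seg 3: (22,0) -> (2,0), length = 20
  seg 4: (2,0) -> (14,0), length = 12
  seg 5: (14,0) -> (4.387,-2.756), length = 10
  seg 6: (4.387,-2.756) -> (-5.225,-5.513), length = 10
  seg 7: (-5.225,-5.513) -> (-6.186,-5.788), length = 1
Total = 75

Answer: 75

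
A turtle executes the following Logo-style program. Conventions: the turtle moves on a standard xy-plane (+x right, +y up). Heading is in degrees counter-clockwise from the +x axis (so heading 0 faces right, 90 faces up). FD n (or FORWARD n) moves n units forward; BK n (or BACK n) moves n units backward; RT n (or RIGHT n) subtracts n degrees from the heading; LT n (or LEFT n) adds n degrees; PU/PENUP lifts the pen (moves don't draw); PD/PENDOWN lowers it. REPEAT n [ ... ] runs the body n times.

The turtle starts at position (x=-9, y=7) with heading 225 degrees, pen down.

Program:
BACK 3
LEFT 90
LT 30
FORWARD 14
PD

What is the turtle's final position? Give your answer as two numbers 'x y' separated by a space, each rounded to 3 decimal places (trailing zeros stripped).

Answer: 6.644 5.498

Derivation:
Executing turtle program step by step:
Start: pos=(-9,7), heading=225, pen down
BK 3: (-9,7) -> (-6.879,9.121) [heading=225, draw]
LT 90: heading 225 -> 315
LT 30: heading 315 -> 345
FD 14: (-6.879,9.121) -> (6.644,5.498) [heading=345, draw]
PD: pen down
Final: pos=(6.644,5.498), heading=345, 2 segment(s) drawn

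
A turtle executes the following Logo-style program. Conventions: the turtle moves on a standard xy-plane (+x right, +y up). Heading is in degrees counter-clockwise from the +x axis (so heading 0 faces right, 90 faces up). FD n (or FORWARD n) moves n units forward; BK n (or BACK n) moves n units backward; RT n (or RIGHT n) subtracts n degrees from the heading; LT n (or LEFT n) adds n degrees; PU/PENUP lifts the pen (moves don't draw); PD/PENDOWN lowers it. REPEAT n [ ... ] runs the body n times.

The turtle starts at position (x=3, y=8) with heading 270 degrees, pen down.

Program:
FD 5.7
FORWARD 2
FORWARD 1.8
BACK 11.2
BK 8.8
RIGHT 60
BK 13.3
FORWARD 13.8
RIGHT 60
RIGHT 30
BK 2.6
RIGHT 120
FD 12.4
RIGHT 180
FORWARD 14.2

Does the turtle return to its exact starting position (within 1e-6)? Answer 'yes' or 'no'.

Executing turtle program step by step:
Start: pos=(3,8), heading=270, pen down
FD 5.7: (3,8) -> (3,2.3) [heading=270, draw]
FD 2: (3,2.3) -> (3,0.3) [heading=270, draw]
FD 1.8: (3,0.3) -> (3,-1.5) [heading=270, draw]
BK 11.2: (3,-1.5) -> (3,9.7) [heading=270, draw]
BK 8.8: (3,9.7) -> (3,18.5) [heading=270, draw]
RT 60: heading 270 -> 210
BK 13.3: (3,18.5) -> (14.518,25.15) [heading=210, draw]
FD 13.8: (14.518,25.15) -> (2.567,18.25) [heading=210, draw]
RT 60: heading 210 -> 150
RT 30: heading 150 -> 120
BK 2.6: (2.567,18.25) -> (3.867,15.998) [heading=120, draw]
RT 120: heading 120 -> 0
FD 12.4: (3.867,15.998) -> (16.267,15.998) [heading=0, draw]
RT 180: heading 0 -> 180
FD 14.2: (16.267,15.998) -> (2.067,15.998) [heading=180, draw]
Final: pos=(2.067,15.998), heading=180, 10 segment(s) drawn

Start position: (3, 8)
Final position: (2.067, 15.998)
Distance = 8.053; >= 1e-6 -> NOT closed

Answer: no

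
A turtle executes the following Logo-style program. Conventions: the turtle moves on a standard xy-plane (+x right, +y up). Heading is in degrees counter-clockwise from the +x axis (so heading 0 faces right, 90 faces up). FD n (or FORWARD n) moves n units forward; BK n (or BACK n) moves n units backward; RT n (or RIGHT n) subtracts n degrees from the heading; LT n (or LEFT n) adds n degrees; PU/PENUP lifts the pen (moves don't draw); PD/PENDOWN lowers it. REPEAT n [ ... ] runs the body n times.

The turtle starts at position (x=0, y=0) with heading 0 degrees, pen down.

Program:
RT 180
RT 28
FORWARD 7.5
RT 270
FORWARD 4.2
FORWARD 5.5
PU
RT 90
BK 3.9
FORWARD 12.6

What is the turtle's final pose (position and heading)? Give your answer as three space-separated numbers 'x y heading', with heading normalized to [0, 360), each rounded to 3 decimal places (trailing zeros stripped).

Executing turtle program step by step:
Start: pos=(0,0), heading=0, pen down
RT 180: heading 0 -> 180
RT 28: heading 180 -> 152
FD 7.5: (0,0) -> (-6.622,3.521) [heading=152, draw]
RT 270: heading 152 -> 242
FD 4.2: (-6.622,3.521) -> (-8.594,-0.187) [heading=242, draw]
FD 5.5: (-8.594,-0.187) -> (-11.176,-5.044) [heading=242, draw]
PU: pen up
RT 90: heading 242 -> 152
BK 3.9: (-11.176,-5.044) -> (-7.732,-6.874) [heading=152, move]
FD 12.6: (-7.732,-6.874) -> (-18.858,-0.959) [heading=152, move]
Final: pos=(-18.858,-0.959), heading=152, 3 segment(s) drawn

Answer: -18.858 -0.959 152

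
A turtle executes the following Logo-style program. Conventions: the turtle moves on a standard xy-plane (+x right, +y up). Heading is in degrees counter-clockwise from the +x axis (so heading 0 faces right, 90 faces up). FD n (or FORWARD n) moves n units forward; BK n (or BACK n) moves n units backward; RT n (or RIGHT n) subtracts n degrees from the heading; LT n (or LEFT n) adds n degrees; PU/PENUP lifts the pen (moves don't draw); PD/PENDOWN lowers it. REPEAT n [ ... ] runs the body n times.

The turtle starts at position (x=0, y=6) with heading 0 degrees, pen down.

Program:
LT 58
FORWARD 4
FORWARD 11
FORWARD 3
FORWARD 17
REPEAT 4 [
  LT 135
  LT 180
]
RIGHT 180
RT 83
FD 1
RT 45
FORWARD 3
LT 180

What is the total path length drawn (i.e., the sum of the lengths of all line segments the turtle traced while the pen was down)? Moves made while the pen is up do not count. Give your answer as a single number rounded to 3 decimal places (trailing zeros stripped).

Answer: 39

Derivation:
Executing turtle program step by step:
Start: pos=(0,6), heading=0, pen down
LT 58: heading 0 -> 58
FD 4: (0,6) -> (2.12,9.392) [heading=58, draw]
FD 11: (2.12,9.392) -> (7.949,18.721) [heading=58, draw]
FD 3: (7.949,18.721) -> (9.539,21.265) [heading=58, draw]
FD 17: (9.539,21.265) -> (18.547,35.682) [heading=58, draw]
REPEAT 4 [
  -- iteration 1/4 --
  LT 135: heading 58 -> 193
  LT 180: heading 193 -> 13
  -- iteration 2/4 --
  LT 135: heading 13 -> 148
  LT 180: heading 148 -> 328
  -- iteration 3/4 --
  LT 135: heading 328 -> 103
  LT 180: heading 103 -> 283
  -- iteration 4/4 --
  LT 135: heading 283 -> 58
  LT 180: heading 58 -> 238
]
RT 180: heading 238 -> 58
RT 83: heading 58 -> 335
FD 1: (18.547,35.682) -> (19.453,35.259) [heading=335, draw]
RT 45: heading 335 -> 290
FD 3: (19.453,35.259) -> (20.48,32.44) [heading=290, draw]
LT 180: heading 290 -> 110
Final: pos=(20.48,32.44), heading=110, 6 segment(s) drawn

Segment lengths:
  seg 1: (0,6) -> (2.12,9.392), length = 4
  seg 2: (2.12,9.392) -> (7.949,18.721), length = 11
  seg 3: (7.949,18.721) -> (9.539,21.265), length = 3
  seg 4: (9.539,21.265) -> (18.547,35.682), length = 17
  seg 5: (18.547,35.682) -> (19.453,35.259), length = 1
  seg 6: (19.453,35.259) -> (20.48,32.44), length = 3
Total = 39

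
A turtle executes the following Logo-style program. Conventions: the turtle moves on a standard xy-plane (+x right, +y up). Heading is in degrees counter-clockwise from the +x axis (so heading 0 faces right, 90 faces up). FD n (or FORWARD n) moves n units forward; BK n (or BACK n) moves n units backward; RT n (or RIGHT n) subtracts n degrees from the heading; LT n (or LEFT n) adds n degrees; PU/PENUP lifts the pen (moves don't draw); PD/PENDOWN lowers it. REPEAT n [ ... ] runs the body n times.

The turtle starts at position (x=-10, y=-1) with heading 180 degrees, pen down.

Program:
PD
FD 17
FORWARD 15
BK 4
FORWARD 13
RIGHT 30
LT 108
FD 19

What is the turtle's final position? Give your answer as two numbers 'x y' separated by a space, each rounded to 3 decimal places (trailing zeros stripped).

Answer: -54.95 -19.585

Derivation:
Executing turtle program step by step:
Start: pos=(-10,-1), heading=180, pen down
PD: pen down
FD 17: (-10,-1) -> (-27,-1) [heading=180, draw]
FD 15: (-27,-1) -> (-42,-1) [heading=180, draw]
BK 4: (-42,-1) -> (-38,-1) [heading=180, draw]
FD 13: (-38,-1) -> (-51,-1) [heading=180, draw]
RT 30: heading 180 -> 150
LT 108: heading 150 -> 258
FD 19: (-51,-1) -> (-54.95,-19.585) [heading=258, draw]
Final: pos=(-54.95,-19.585), heading=258, 5 segment(s) drawn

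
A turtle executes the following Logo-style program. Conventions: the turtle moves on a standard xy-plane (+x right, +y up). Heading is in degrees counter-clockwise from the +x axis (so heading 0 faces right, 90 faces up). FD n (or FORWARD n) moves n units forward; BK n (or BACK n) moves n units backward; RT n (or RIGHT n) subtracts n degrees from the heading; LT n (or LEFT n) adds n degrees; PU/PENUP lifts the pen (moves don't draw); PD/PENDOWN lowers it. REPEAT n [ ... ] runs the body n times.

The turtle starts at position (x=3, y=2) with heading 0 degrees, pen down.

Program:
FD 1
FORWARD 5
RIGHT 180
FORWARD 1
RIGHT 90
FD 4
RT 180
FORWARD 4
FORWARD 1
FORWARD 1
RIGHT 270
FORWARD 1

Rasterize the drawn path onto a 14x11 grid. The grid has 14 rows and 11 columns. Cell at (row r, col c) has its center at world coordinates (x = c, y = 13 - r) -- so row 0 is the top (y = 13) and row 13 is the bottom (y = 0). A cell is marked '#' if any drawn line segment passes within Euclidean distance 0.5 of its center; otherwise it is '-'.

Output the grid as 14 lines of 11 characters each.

Segment 0: (3,2) -> (4,2)
Segment 1: (4,2) -> (9,2)
Segment 2: (9,2) -> (8,2)
Segment 3: (8,2) -> (8,6)
Segment 4: (8,6) -> (8,2)
Segment 5: (8,2) -> (8,1)
Segment 6: (8,1) -> (8,0)
Segment 7: (8,0) -> (9,0)

Answer: -----------
-----------
-----------
-----------
-----------
-----------
-----------
--------#--
--------#--
--------#--
--------#--
---#######-
--------#--
--------##-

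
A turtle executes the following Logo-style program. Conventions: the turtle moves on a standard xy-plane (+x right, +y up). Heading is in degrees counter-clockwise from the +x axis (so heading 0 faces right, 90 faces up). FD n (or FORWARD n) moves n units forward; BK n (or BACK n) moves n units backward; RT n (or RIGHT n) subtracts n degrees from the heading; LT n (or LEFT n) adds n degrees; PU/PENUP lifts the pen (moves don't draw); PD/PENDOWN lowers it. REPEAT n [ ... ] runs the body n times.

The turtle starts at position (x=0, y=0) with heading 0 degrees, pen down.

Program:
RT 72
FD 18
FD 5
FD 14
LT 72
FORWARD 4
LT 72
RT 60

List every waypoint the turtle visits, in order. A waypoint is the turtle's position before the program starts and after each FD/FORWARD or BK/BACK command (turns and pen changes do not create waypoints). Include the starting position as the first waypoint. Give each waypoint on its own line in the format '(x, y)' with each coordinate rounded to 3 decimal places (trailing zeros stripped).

Executing turtle program step by step:
Start: pos=(0,0), heading=0, pen down
RT 72: heading 0 -> 288
FD 18: (0,0) -> (5.562,-17.119) [heading=288, draw]
FD 5: (5.562,-17.119) -> (7.107,-21.874) [heading=288, draw]
FD 14: (7.107,-21.874) -> (11.434,-35.189) [heading=288, draw]
LT 72: heading 288 -> 0
FD 4: (11.434,-35.189) -> (15.434,-35.189) [heading=0, draw]
LT 72: heading 0 -> 72
RT 60: heading 72 -> 12
Final: pos=(15.434,-35.189), heading=12, 4 segment(s) drawn
Waypoints (5 total):
(0, 0)
(5.562, -17.119)
(7.107, -21.874)
(11.434, -35.189)
(15.434, -35.189)

Answer: (0, 0)
(5.562, -17.119)
(7.107, -21.874)
(11.434, -35.189)
(15.434, -35.189)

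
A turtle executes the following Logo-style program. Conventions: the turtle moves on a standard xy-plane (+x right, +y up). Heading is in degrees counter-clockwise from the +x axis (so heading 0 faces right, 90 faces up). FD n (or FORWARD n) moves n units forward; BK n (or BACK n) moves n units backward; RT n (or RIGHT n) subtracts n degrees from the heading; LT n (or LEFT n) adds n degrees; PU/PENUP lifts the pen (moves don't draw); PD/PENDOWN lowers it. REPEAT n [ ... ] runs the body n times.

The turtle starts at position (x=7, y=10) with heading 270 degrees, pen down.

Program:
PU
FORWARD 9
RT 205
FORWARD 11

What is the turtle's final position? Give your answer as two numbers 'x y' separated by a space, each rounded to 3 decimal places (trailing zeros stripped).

Executing turtle program step by step:
Start: pos=(7,10), heading=270, pen down
PU: pen up
FD 9: (7,10) -> (7,1) [heading=270, move]
RT 205: heading 270 -> 65
FD 11: (7,1) -> (11.649,10.969) [heading=65, move]
Final: pos=(11.649,10.969), heading=65, 0 segment(s) drawn

Answer: 11.649 10.969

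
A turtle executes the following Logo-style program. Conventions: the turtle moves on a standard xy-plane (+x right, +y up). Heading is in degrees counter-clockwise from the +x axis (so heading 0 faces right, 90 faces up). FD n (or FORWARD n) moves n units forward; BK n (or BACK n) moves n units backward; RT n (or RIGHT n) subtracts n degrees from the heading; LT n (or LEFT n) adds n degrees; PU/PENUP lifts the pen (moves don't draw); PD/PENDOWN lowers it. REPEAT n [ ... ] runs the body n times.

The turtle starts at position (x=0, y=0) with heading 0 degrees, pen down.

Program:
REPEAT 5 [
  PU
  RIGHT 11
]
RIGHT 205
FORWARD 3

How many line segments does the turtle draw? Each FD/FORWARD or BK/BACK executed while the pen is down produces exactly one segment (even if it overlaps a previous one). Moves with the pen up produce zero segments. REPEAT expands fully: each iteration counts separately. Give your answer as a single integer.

Executing turtle program step by step:
Start: pos=(0,0), heading=0, pen down
REPEAT 5 [
  -- iteration 1/5 --
  PU: pen up
  RT 11: heading 0 -> 349
  -- iteration 2/5 --
  PU: pen up
  RT 11: heading 349 -> 338
  -- iteration 3/5 --
  PU: pen up
  RT 11: heading 338 -> 327
  -- iteration 4/5 --
  PU: pen up
  RT 11: heading 327 -> 316
  -- iteration 5/5 --
  PU: pen up
  RT 11: heading 316 -> 305
]
RT 205: heading 305 -> 100
FD 3: (0,0) -> (-0.521,2.954) [heading=100, move]
Final: pos=(-0.521,2.954), heading=100, 0 segment(s) drawn
Segments drawn: 0

Answer: 0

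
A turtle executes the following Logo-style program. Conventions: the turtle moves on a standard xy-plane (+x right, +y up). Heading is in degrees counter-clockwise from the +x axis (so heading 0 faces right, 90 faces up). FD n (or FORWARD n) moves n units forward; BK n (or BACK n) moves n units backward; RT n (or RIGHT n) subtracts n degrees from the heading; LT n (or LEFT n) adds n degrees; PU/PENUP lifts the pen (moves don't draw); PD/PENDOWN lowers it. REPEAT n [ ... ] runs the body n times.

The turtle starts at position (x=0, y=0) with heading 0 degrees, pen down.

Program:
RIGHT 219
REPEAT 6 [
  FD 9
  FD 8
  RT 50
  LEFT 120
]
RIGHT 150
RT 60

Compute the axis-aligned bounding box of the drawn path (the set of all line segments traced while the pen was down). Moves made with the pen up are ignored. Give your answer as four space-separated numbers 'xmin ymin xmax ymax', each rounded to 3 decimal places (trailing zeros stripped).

Answer: -27.783 -17.404 0.493 10.698

Derivation:
Executing turtle program step by step:
Start: pos=(0,0), heading=0, pen down
RT 219: heading 0 -> 141
REPEAT 6 [
  -- iteration 1/6 --
  FD 9: (0,0) -> (-6.994,5.664) [heading=141, draw]
  FD 8: (-6.994,5.664) -> (-13.211,10.698) [heading=141, draw]
  RT 50: heading 141 -> 91
  LT 120: heading 91 -> 211
  -- iteration 2/6 --
  FD 9: (-13.211,10.698) -> (-20.926,6.063) [heading=211, draw]
  FD 8: (-20.926,6.063) -> (-27.783,1.943) [heading=211, draw]
  RT 50: heading 211 -> 161
  LT 120: heading 161 -> 281
  -- iteration 3/6 --
  FD 9: (-27.783,1.943) -> (-26.066,-6.892) [heading=281, draw]
  FD 8: (-26.066,-6.892) -> (-24.54,-14.745) [heading=281, draw]
  RT 50: heading 281 -> 231
  LT 120: heading 231 -> 351
  -- iteration 4/6 --
  FD 9: (-24.54,-14.745) -> (-15.65,-16.153) [heading=351, draw]
  FD 8: (-15.65,-16.153) -> (-7.749,-17.404) [heading=351, draw]
  RT 50: heading 351 -> 301
  LT 120: heading 301 -> 61
  -- iteration 5/6 --
  FD 9: (-7.749,-17.404) -> (-3.386,-9.533) [heading=61, draw]
  FD 8: (-3.386,-9.533) -> (0.493,-2.536) [heading=61, draw]
  RT 50: heading 61 -> 11
  LT 120: heading 11 -> 131
  -- iteration 6/6 --
  FD 9: (0.493,-2.536) -> (-5.412,4.257) [heading=131, draw]
  FD 8: (-5.412,4.257) -> (-10.66,10.294) [heading=131, draw]
  RT 50: heading 131 -> 81
  LT 120: heading 81 -> 201
]
RT 150: heading 201 -> 51
RT 60: heading 51 -> 351
Final: pos=(-10.66,10.294), heading=351, 12 segment(s) drawn

Segment endpoints: x in {-27.783, -26.066, -24.54, -20.926, -15.65, -13.211, -10.66, -7.749, -6.994, -5.412, -3.386, 0, 0.493}, y in {-17.404, -16.153, -14.745, -9.533, -6.892, -2.536, 0, 1.943, 4.257, 5.664, 6.063, 10.294, 10.698}
xmin=-27.783, ymin=-17.404, xmax=0.493, ymax=10.698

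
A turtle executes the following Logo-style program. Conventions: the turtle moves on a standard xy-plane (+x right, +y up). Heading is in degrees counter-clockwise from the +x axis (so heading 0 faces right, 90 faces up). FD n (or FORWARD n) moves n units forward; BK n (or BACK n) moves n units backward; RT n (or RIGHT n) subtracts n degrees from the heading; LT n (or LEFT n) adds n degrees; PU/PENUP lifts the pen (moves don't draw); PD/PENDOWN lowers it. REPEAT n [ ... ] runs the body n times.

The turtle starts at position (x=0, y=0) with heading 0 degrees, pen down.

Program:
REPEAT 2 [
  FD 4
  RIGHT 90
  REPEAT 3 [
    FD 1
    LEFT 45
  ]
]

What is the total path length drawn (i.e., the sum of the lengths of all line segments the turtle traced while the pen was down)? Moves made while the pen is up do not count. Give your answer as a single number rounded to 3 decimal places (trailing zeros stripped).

Executing turtle program step by step:
Start: pos=(0,0), heading=0, pen down
REPEAT 2 [
  -- iteration 1/2 --
  FD 4: (0,0) -> (4,0) [heading=0, draw]
  RT 90: heading 0 -> 270
  REPEAT 3 [
    -- iteration 1/3 --
    FD 1: (4,0) -> (4,-1) [heading=270, draw]
    LT 45: heading 270 -> 315
    -- iteration 2/3 --
    FD 1: (4,-1) -> (4.707,-1.707) [heading=315, draw]
    LT 45: heading 315 -> 0
    -- iteration 3/3 --
    FD 1: (4.707,-1.707) -> (5.707,-1.707) [heading=0, draw]
    LT 45: heading 0 -> 45
  ]
  -- iteration 2/2 --
  FD 4: (5.707,-1.707) -> (8.536,1.121) [heading=45, draw]
  RT 90: heading 45 -> 315
  REPEAT 3 [
    -- iteration 1/3 --
    FD 1: (8.536,1.121) -> (9.243,0.414) [heading=315, draw]
    LT 45: heading 315 -> 0
    -- iteration 2/3 --
    FD 1: (9.243,0.414) -> (10.243,0.414) [heading=0, draw]
    LT 45: heading 0 -> 45
    -- iteration 3/3 --
    FD 1: (10.243,0.414) -> (10.95,1.121) [heading=45, draw]
    LT 45: heading 45 -> 90
  ]
]
Final: pos=(10.95,1.121), heading=90, 8 segment(s) drawn

Segment lengths:
  seg 1: (0,0) -> (4,0), length = 4
  seg 2: (4,0) -> (4,-1), length = 1
  seg 3: (4,-1) -> (4.707,-1.707), length = 1
  seg 4: (4.707,-1.707) -> (5.707,-1.707), length = 1
  seg 5: (5.707,-1.707) -> (8.536,1.121), length = 4
  seg 6: (8.536,1.121) -> (9.243,0.414), length = 1
  seg 7: (9.243,0.414) -> (10.243,0.414), length = 1
  seg 8: (10.243,0.414) -> (10.95,1.121), length = 1
Total = 14

Answer: 14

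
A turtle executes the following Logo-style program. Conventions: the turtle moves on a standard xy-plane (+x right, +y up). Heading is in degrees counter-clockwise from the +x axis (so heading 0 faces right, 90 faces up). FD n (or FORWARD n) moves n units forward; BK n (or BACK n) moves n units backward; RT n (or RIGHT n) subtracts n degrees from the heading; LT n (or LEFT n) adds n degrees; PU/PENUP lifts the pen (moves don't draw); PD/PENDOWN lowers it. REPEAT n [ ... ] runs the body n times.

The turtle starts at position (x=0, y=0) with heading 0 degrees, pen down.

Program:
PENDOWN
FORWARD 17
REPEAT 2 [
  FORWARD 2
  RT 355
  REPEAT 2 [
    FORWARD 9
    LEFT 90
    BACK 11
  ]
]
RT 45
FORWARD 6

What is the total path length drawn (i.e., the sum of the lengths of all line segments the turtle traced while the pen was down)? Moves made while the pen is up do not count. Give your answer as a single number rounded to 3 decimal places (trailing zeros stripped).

Executing turtle program step by step:
Start: pos=(0,0), heading=0, pen down
PD: pen down
FD 17: (0,0) -> (17,0) [heading=0, draw]
REPEAT 2 [
  -- iteration 1/2 --
  FD 2: (17,0) -> (19,0) [heading=0, draw]
  RT 355: heading 0 -> 5
  REPEAT 2 [
    -- iteration 1/2 --
    FD 9: (19,0) -> (27.966,0.784) [heading=5, draw]
    LT 90: heading 5 -> 95
    BK 11: (27.966,0.784) -> (28.924,-10.174) [heading=95, draw]
    -- iteration 2/2 --
    FD 9: (28.924,-10.174) -> (28.14,-1.208) [heading=95, draw]
    LT 90: heading 95 -> 185
    BK 11: (28.14,-1.208) -> (39.098,-0.249) [heading=185, draw]
  ]
  -- iteration 2/2 --
  FD 2: (39.098,-0.249) -> (37.106,-0.424) [heading=185, draw]
  RT 355: heading 185 -> 190
  REPEAT 2 [
    -- iteration 1/2 --
    FD 9: (37.106,-0.424) -> (28.243,-1.986) [heading=190, draw]
    LT 90: heading 190 -> 280
    BK 11: (28.243,-1.986) -> (26.332,8.846) [heading=280, draw]
    -- iteration 2/2 --
    FD 9: (26.332,8.846) -> (27.895,-0.017) [heading=280, draw]
    LT 90: heading 280 -> 10
    BK 11: (27.895,-0.017) -> (17.062,-1.927) [heading=10, draw]
  ]
]
RT 45: heading 10 -> 325
FD 6: (17.062,-1.927) -> (21.977,-5.368) [heading=325, draw]
Final: pos=(21.977,-5.368), heading=325, 12 segment(s) drawn

Segment lengths:
  seg 1: (0,0) -> (17,0), length = 17
  seg 2: (17,0) -> (19,0), length = 2
  seg 3: (19,0) -> (27.966,0.784), length = 9
  seg 4: (27.966,0.784) -> (28.924,-10.174), length = 11
  seg 5: (28.924,-10.174) -> (28.14,-1.208), length = 9
  seg 6: (28.14,-1.208) -> (39.098,-0.249), length = 11
  seg 7: (39.098,-0.249) -> (37.106,-0.424), length = 2
  seg 8: (37.106,-0.424) -> (28.243,-1.986), length = 9
  seg 9: (28.243,-1.986) -> (26.332,8.846), length = 11
  seg 10: (26.332,8.846) -> (27.895,-0.017), length = 9
  seg 11: (27.895,-0.017) -> (17.062,-1.927), length = 11
  seg 12: (17.062,-1.927) -> (21.977,-5.368), length = 6
Total = 107

Answer: 107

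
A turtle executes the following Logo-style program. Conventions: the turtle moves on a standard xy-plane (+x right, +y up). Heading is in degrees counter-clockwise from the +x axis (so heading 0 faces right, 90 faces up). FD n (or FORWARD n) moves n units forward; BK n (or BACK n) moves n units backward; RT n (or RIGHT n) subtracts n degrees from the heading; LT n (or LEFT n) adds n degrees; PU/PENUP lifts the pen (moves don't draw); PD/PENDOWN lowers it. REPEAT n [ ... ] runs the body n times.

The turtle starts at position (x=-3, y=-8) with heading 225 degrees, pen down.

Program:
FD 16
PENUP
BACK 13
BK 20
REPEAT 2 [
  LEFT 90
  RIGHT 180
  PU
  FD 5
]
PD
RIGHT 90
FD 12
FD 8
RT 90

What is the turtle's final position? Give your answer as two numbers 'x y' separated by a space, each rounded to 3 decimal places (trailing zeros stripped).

Answer: 23.163 -3.05

Derivation:
Executing turtle program step by step:
Start: pos=(-3,-8), heading=225, pen down
FD 16: (-3,-8) -> (-14.314,-19.314) [heading=225, draw]
PU: pen up
BK 13: (-14.314,-19.314) -> (-5.121,-10.121) [heading=225, move]
BK 20: (-5.121,-10.121) -> (9.021,4.021) [heading=225, move]
REPEAT 2 [
  -- iteration 1/2 --
  LT 90: heading 225 -> 315
  RT 180: heading 315 -> 135
  PU: pen up
  FD 5: (9.021,4.021) -> (5.485,7.556) [heading=135, move]
  -- iteration 2/2 --
  LT 90: heading 135 -> 225
  RT 180: heading 225 -> 45
  PU: pen up
  FD 5: (5.485,7.556) -> (9.021,11.092) [heading=45, move]
]
PD: pen down
RT 90: heading 45 -> 315
FD 12: (9.021,11.092) -> (17.506,2.607) [heading=315, draw]
FD 8: (17.506,2.607) -> (23.163,-3.05) [heading=315, draw]
RT 90: heading 315 -> 225
Final: pos=(23.163,-3.05), heading=225, 3 segment(s) drawn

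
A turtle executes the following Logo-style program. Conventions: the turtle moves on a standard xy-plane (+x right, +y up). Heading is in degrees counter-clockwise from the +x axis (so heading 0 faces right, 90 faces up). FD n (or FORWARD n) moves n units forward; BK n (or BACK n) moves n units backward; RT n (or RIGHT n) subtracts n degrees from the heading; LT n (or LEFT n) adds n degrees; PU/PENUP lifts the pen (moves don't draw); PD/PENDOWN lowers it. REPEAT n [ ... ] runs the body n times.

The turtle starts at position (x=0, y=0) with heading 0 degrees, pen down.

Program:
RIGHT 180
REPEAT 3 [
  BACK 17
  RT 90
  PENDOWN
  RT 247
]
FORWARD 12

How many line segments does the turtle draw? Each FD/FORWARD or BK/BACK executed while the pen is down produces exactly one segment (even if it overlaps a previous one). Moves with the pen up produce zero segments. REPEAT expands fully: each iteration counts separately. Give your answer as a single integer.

Answer: 4

Derivation:
Executing turtle program step by step:
Start: pos=(0,0), heading=0, pen down
RT 180: heading 0 -> 180
REPEAT 3 [
  -- iteration 1/3 --
  BK 17: (0,0) -> (17,0) [heading=180, draw]
  RT 90: heading 180 -> 90
  PD: pen down
  RT 247: heading 90 -> 203
  -- iteration 2/3 --
  BK 17: (17,0) -> (32.649,6.642) [heading=203, draw]
  RT 90: heading 203 -> 113
  PD: pen down
  RT 247: heading 113 -> 226
  -- iteration 3/3 --
  BK 17: (32.649,6.642) -> (44.458,18.871) [heading=226, draw]
  RT 90: heading 226 -> 136
  PD: pen down
  RT 247: heading 136 -> 249
]
FD 12: (44.458,18.871) -> (40.157,7.668) [heading=249, draw]
Final: pos=(40.157,7.668), heading=249, 4 segment(s) drawn
Segments drawn: 4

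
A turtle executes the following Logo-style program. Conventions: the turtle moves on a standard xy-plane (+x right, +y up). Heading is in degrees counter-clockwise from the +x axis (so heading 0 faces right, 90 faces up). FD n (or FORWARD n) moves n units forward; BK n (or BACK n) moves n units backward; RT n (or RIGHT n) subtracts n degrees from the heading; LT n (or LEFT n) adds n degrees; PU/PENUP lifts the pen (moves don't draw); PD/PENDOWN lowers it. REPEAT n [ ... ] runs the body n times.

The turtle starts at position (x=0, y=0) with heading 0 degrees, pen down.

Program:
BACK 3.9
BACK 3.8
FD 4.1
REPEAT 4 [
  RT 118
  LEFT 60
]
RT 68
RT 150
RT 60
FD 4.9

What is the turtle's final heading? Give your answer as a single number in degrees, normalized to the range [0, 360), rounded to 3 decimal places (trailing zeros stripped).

Executing turtle program step by step:
Start: pos=(0,0), heading=0, pen down
BK 3.9: (0,0) -> (-3.9,0) [heading=0, draw]
BK 3.8: (-3.9,0) -> (-7.7,0) [heading=0, draw]
FD 4.1: (-7.7,0) -> (-3.6,0) [heading=0, draw]
REPEAT 4 [
  -- iteration 1/4 --
  RT 118: heading 0 -> 242
  LT 60: heading 242 -> 302
  -- iteration 2/4 --
  RT 118: heading 302 -> 184
  LT 60: heading 184 -> 244
  -- iteration 3/4 --
  RT 118: heading 244 -> 126
  LT 60: heading 126 -> 186
  -- iteration 4/4 --
  RT 118: heading 186 -> 68
  LT 60: heading 68 -> 128
]
RT 68: heading 128 -> 60
RT 150: heading 60 -> 270
RT 60: heading 270 -> 210
FD 4.9: (-3.6,0) -> (-7.844,-2.45) [heading=210, draw]
Final: pos=(-7.844,-2.45), heading=210, 4 segment(s) drawn

Answer: 210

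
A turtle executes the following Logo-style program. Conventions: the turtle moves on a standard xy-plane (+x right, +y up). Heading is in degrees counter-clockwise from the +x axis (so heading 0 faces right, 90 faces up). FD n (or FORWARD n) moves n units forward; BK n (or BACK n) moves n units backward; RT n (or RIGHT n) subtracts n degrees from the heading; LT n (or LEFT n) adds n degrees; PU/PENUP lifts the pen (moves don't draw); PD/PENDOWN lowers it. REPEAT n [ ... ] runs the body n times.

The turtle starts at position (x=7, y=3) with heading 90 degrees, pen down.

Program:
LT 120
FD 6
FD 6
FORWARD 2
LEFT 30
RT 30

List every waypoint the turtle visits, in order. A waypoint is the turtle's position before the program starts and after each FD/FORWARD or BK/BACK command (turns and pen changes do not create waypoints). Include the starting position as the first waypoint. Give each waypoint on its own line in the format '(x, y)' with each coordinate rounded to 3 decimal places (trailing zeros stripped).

Answer: (7, 3)
(1.804, 0)
(-3.392, -3)
(-5.124, -4)

Derivation:
Executing turtle program step by step:
Start: pos=(7,3), heading=90, pen down
LT 120: heading 90 -> 210
FD 6: (7,3) -> (1.804,0) [heading=210, draw]
FD 6: (1.804,0) -> (-3.392,-3) [heading=210, draw]
FD 2: (-3.392,-3) -> (-5.124,-4) [heading=210, draw]
LT 30: heading 210 -> 240
RT 30: heading 240 -> 210
Final: pos=(-5.124,-4), heading=210, 3 segment(s) drawn
Waypoints (4 total):
(7, 3)
(1.804, 0)
(-3.392, -3)
(-5.124, -4)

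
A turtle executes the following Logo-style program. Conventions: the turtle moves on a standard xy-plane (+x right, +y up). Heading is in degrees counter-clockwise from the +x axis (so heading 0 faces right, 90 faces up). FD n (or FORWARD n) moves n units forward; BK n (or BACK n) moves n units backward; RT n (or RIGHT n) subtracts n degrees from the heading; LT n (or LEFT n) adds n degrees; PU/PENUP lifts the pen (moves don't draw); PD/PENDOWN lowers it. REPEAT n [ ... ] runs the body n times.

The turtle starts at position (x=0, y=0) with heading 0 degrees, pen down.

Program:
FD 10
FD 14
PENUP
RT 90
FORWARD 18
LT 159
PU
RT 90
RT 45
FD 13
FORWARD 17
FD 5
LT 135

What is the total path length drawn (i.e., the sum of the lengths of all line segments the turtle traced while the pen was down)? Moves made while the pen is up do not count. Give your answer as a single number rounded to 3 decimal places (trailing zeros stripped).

Executing turtle program step by step:
Start: pos=(0,0), heading=0, pen down
FD 10: (0,0) -> (10,0) [heading=0, draw]
FD 14: (10,0) -> (24,0) [heading=0, draw]
PU: pen up
RT 90: heading 0 -> 270
FD 18: (24,0) -> (24,-18) [heading=270, move]
LT 159: heading 270 -> 69
PU: pen up
RT 90: heading 69 -> 339
RT 45: heading 339 -> 294
FD 13: (24,-18) -> (29.288,-29.876) [heading=294, move]
FD 17: (29.288,-29.876) -> (36.202,-45.406) [heading=294, move]
FD 5: (36.202,-45.406) -> (38.236,-49.974) [heading=294, move]
LT 135: heading 294 -> 69
Final: pos=(38.236,-49.974), heading=69, 2 segment(s) drawn

Segment lengths:
  seg 1: (0,0) -> (10,0), length = 10
  seg 2: (10,0) -> (24,0), length = 14
Total = 24

Answer: 24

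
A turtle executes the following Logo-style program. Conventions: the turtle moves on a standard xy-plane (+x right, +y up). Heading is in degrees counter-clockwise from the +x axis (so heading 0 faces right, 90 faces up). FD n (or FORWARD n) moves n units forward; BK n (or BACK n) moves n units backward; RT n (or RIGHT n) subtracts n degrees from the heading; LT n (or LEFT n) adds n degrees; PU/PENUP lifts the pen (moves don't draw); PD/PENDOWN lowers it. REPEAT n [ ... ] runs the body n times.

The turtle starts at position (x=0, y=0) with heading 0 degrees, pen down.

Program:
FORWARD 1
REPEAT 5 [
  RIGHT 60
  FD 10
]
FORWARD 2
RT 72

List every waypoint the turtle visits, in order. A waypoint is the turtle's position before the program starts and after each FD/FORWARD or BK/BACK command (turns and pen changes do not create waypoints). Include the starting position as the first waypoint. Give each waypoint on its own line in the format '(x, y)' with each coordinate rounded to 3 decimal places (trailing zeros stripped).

Executing turtle program step by step:
Start: pos=(0,0), heading=0, pen down
FD 1: (0,0) -> (1,0) [heading=0, draw]
REPEAT 5 [
  -- iteration 1/5 --
  RT 60: heading 0 -> 300
  FD 10: (1,0) -> (6,-8.66) [heading=300, draw]
  -- iteration 2/5 --
  RT 60: heading 300 -> 240
  FD 10: (6,-8.66) -> (1,-17.321) [heading=240, draw]
  -- iteration 3/5 --
  RT 60: heading 240 -> 180
  FD 10: (1,-17.321) -> (-9,-17.321) [heading=180, draw]
  -- iteration 4/5 --
  RT 60: heading 180 -> 120
  FD 10: (-9,-17.321) -> (-14,-8.66) [heading=120, draw]
  -- iteration 5/5 --
  RT 60: heading 120 -> 60
  FD 10: (-14,-8.66) -> (-9,0) [heading=60, draw]
]
FD 2: (-9,0) -> (-8,1.732) [heading=60, draw]
RT 72: heading 60 -> 348
Final: pos=(-8,1.732), heading=348, 7 segment(s) drawn
Waypoints (8 total):
(0, 0)
(1, 0)
(6, -8.66)
(1, -17.321)
(-9, -17.321)
(-14, -8.66)
(-9, 0)
(-8, 1.732)

Answer: (0, 0)
(1, 0)
(6, -8.66)
(1, -17.321)
(-9, -17.321)
(-14, -8.66)
(-9, 0)
(-8, 1.732)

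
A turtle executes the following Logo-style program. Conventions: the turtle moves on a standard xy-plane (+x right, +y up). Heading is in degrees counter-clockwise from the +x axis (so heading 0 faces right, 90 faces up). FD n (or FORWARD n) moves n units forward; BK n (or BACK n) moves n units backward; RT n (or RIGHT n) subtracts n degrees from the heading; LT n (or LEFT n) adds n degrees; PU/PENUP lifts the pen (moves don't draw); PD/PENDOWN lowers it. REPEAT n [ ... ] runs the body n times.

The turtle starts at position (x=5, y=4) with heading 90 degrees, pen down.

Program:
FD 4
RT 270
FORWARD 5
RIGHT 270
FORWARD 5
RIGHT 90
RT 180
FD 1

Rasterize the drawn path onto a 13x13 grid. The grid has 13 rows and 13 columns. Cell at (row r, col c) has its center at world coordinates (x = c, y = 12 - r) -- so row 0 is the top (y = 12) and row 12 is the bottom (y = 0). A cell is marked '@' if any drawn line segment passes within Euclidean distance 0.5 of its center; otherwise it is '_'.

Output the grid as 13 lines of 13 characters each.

Answer: _____________
_____________
_____________
_____________
@@@@@@_______
@____@_______
@____@_______
@____@_______
@____@_______
@@___________
_____________
_____________
_____________

Derivation:
Segment 0: (5,4) -> (5,8)
Segment 1: (5,8) -> (0,8)
Segment 2: (0,8) -> (0,3)
Segment 3: (0,3) -> (1,3)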